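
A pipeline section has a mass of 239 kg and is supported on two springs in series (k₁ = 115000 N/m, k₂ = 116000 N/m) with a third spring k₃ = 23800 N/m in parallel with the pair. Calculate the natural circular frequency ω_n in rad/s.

Series pair: k_s = k₁k₂/(k₁+k₂) = (115000)(116000)/(115000 + 116000) = 57750 N/m. In parallel with k₃: k_eq = 57750 + 23800 = 81550 N/m.
ω_n = √(k_eq/m) = √(81550/239) = √341.2 = 18.47 rad/s.

18.5 rad/s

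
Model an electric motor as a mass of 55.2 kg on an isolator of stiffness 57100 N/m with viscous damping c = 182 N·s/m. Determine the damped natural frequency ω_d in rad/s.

32.1 rad/s

ω_n = √(k/m) = √(57100/55.2) = 32.16 rad/s.
Critical damping c_c = 2√(k·m) = 2√(57100 × 55.2) = 3551 N·s/m, so ζ = c/c_c = 182/3551 = 0.05126.
ω_d = ω_n√(1 − ζ²) = 32.16 × √(1 − 0.00263) = 32.12 rad/s.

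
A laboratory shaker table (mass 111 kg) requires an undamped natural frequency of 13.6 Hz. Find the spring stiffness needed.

811000 N/m

ω_n = 2πf_n = 2π × 13.6 = 85.45 rad/s.
k = m·ω_n² = 111 × 85.45² = 111 × 7302 = 810500 N/m.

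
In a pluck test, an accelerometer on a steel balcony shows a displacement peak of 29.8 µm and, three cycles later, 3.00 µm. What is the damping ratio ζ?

Logarithmic decrement δ = (1/n)·ln(x₀/x_n) = (1/3)·ln(29.8/3.00) = (1/3)·ln(9.933) = 0.7653.
ζ = δ/√(4π² + δ²) = 0.7653/√(39.48 + 0.586) = 0.7653/6.330 = 0.1209.

0.121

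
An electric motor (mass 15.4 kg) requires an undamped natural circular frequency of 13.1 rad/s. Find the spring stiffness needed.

k = m·ω_n² = 15.4 × 13.10² = 15.4 × 171.6 = 2643 N/m.

2640 N/m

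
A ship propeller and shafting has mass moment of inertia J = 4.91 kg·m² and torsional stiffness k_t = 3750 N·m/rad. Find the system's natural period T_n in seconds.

ω_n = √(k_t/J) = √(3750/4.91) = √763.7 = 27.64 rad/s.
T_n = 2π/ω_n = 6.283/27.64 = 0.2274 s.

0.227 s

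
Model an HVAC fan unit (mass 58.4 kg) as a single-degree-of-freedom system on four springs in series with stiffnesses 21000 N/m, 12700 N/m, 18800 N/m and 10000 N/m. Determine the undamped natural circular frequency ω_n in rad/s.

7.83 rad/s

Series springs: 1/k_eq = 1/21000 + 1/12700 + 1/18800 + 1/10000 = 0.0002796, so k_eq = 3577 N/m.
ω_n = √(k_eq/m) = √(3577/58.4) = √61.25 = 7.826 rad/s.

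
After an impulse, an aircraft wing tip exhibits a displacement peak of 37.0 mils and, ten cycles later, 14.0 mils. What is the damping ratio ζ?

Logarithmic decrement δ = (1/n)·ln(x₀/x_n) = (1/10)·ln(37.0/14.0) = (1/10)·ln(2.643) = 0.09719.
ζ = δ/√(4π² + δ²) = 0.09719/√(39.48 + 0.00945) = 0.09719/6.284 = 0.01547.

0.0155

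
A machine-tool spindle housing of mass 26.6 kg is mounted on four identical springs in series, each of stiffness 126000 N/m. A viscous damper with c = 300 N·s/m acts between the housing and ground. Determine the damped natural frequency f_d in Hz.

5.40 Hz

Series springs: 1/k_eq = 4/126000, so k_eq = 126000/4 = 31500 N/m.
ω_n = √(k_eq/m) = √(31500/26.6) = 34.41 rad/s.
Critical damping c_c = 2√(k_eq·m) = 2√(31500 × 26.6) = 1831 N·s/m, so ζ = c/c_c = 300/1831 = 0.1639.
ω_d = ω_n√(1 − ζ²) = 34.41 × √(1 − 0.0269) = 33.95 rad/s.
f_d = ω_d/(2π) = 5.403 Hz.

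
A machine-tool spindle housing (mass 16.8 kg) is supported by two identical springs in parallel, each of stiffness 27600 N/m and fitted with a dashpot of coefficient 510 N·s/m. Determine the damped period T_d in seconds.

0.114 s

Parallel springs add: k_eq = 2 × 27600 = 55200 N/m.
ω_n = √(k_eq/m) = √(55200/16.8) = 57.32 rad/s.
Critical damping c_c = 2√(k_eq·m) = 2√(55200 × 16.8) = 1926 N·s/m, so ζ = c/c_c = 510/1926 = 0.2648.
ω_d = ω_n√(1 − ζ²) = 57.32 × √(1 − 0.0701) = 55.27 rad/s.
T_d = 2π/ω_d = 0.1137 s.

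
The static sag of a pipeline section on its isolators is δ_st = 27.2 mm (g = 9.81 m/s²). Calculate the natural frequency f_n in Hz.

3.02 Hz

ω_n = √(g/δ_st) = √(9.81/0.0272) = √360.7 = 18.99 rad/s.
f_n = ω_n/(2π) = 18.99/6.283 = 3.023 Hz.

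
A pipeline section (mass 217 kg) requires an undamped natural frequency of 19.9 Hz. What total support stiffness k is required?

ω_n = 2πf_n = 2π × 19.9 = 125.0 rad/s.
k = m·ω_n² = 217 × 125.0² = 217 × 15630 = 3393000 N/m.

3390000 N/m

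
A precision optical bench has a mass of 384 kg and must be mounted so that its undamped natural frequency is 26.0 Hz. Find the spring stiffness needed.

10200000 N/m

ω_n = 2πf_n = 2π × 26.0 = 163.4 rad/s.
k = m·ω_n² = 384 × 163.4² = 384 × 26690 = 10250000 N/m.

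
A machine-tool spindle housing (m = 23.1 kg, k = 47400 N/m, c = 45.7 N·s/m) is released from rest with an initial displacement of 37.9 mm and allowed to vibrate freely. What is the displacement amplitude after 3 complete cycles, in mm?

ζ = c/(2√(km)) = 45.7/(2√(47400 × 23.1)) = 45.7/2093 = 0.02184.
Logarithmic decrement δ = 2πζ/√(1 − ζ²) = 2π × 0.02184/√(1 − 0.000477) = 0.1372.
After n cycles, x_n/x₀ = e^(−nδ), so x_3 = 37.9 × e^(−3 × 0.1372) = 37.9 × 0.6625 = 25.11 mm.

25.1 mm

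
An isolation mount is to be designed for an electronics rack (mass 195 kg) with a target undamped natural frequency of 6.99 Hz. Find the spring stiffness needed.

ω_n = 2πf_n = 2π × 6.99 = 43.92 rad/s.
k = m·ω_n² = 195 × 43.92² = 195 × 1929 = 376100 N/m.

376000 N/m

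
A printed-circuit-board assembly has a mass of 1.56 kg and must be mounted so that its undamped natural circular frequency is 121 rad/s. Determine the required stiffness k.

22800 N/m

k = m·ω_n² = 1.56 × 121.0² = 1.56 × 14640 = 22840 N/m.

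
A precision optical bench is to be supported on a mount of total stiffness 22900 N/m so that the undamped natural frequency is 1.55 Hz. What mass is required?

ω_n = 2πf_n = 2π × 1.55 = 9.739 rad/s.
m = k/ω_n² = 22900/9.739² = 22900/94.85 = 241.4 kg.

241 kg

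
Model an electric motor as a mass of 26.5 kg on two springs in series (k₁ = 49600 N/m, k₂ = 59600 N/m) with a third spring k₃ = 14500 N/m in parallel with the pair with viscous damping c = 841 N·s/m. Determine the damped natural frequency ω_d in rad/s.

Series pair: k_s = k₁k₂/(k₁+k₂) = (49600)(59600)/(49600 + 59600) = 27070 N/m. In parallel with k₃: k_eq = 27070 + 14500 = 41570 N/m.
ω_n = √(k_eq/m) = √(41570/26.5) = 39.61 rad/s.
Critical damping c_c = 2√(k_eq·m) = 2√(41570 × 26.5) = 2099 N·s/m, so ζ = c/c_c = 841/2099 = 0.4006.
ω_d = ω_n√(1 − ζ²) = 39.61 × √(1 − 0.161) = 36.29 rad/s.

36.3 rad/s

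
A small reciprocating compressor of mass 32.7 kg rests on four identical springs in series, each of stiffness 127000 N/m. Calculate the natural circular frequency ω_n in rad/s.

31.2 rad/s

Series springs: 1/k_eq = 4/127000, so k_eq = 127000/4 = 31750 N/m.
ω_n = √(k_eq/m) = √(31750/32.7) = √970.9 = 31.16 rad/s.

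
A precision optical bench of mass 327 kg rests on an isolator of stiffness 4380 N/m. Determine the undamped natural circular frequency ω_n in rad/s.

3.66 rad/s

ω_n = √(k/m) = √(4380/327) = √13.39 = 3.660 rad/s.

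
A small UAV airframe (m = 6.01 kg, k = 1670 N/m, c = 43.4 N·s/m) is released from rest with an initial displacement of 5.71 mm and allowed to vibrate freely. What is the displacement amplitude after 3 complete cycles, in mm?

ζ = c/(2√(km)) = 43.4/(2√(1670 × 6.01)) = 43.4/200.4 = 0.2166.
Logarithmic decrement δ = 2πζ/√(1 − ζ²) = 2π × 0.2166/√(1 − 0.0469) = 1.394.
After n cycles, x_n/x₀ = e^(−nδ), so x_3 = 5.71 × e^(−3 × 1.394) = 5.71 × 0.01527 = 0.08717 mm.

0.0872 mm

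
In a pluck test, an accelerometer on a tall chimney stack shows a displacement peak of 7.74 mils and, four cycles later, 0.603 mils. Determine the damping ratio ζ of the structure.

0.101

Logarithmic decrement δ = (1/n)·ln(x₀/x_n) = (1/4)·ln(7.74/0.603) = (1/4)·ln(12.84) = 0.6381.
ζ = δ/√(4π² + δ²) = 0.6381/√(39.48 + 0.407) = 0.6381/6.315 = 0.1010.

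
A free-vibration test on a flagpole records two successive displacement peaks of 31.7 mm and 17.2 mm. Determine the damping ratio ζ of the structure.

0.0969

Logarithmic decrement δ = (1/n)·ln(x₀/x_n) = (1/1)·ln(31.7/17.2) = (1/1)·ln(1.843) = 0.6114.
ζ = δ/√(4π² + δ²) = 0.6114/√(39.48 + 0.374) = 0.6114/6.313 = 0.09685.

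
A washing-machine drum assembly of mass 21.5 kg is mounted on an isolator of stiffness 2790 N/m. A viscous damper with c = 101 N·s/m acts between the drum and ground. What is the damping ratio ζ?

ω_n = √(k/m) = √(2790/21.5) = 11.39 rad/s.
Critical damping c_c = 2√(k·m) = 2√(2790 × 21.5) = 489.8 N·s/m, so ζ = c/c_c = 101/489.8 = 0.2062.

0.206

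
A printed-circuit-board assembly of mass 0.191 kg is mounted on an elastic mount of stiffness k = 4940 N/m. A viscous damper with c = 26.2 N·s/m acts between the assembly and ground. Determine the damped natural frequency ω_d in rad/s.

145 rad/s

ω_n = √(k/m) = √(4940/0.191) = 160.8 rad/s.
Critical damping c_c = 2√(k·m) = 2√(4940 × 0.191) = 61.43 N·s/m, so ζ = c/c_c = 26.2/61.43 = 0.4265.
ω_d = ω_n√(1 − ζ²) = 160.8 × √(1 − 0.182) = 145.5 rad/s.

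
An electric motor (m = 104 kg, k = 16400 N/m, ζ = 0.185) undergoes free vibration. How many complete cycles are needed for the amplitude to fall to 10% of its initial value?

2 cycles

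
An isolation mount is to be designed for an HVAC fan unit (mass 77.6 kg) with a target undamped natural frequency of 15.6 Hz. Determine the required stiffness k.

ω_n = 2πf_n = 2π × 15.6 = 98.02 rad/s.
k = m·ω_n² = 77.6 × 98.02² = 77.6 × 9607 = 745500 N/m.

746000 N/m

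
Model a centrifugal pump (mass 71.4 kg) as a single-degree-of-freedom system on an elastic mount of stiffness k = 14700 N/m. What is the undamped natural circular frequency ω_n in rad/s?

ω_n = √(k/m) = √(14700/71.4) = √205.9 = 14.35 rad/s.

14.3 rad/s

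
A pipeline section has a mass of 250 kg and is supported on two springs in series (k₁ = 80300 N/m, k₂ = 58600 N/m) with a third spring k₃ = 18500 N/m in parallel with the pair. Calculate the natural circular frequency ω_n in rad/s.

Series pair: k_s = k₁k₂/(k₁+k₂) = (80300)(58600)/(80300 + 58600) = 33880 N/m. In parallel with k₃: k_eq = 33880 + 18500 = 52380 N/m.
ω_n = √(k_eq/m) = √(52380/250) = √209.5 = 14.47 rad/s.

14.5 rad/s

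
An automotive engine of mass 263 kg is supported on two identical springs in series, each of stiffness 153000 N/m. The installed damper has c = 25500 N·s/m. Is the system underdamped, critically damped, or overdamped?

overdamped

Series springs: 1/k_eq = 2/153000, so k_eq = 153000/2 = 76500 N/m.
c_c = 2√(k_eq·m) = 8971 N·s/m; ζ = c/c_c = 25500/8971 = 2.84.
Since ζ > 1 the system is overdamped.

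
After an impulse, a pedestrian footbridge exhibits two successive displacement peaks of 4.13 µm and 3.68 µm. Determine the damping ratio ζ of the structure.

0.0184

Logarithmic decrement δ = (1/n)·ln(x₀/x_n) = (1/1)·ln(4.13/3.68) = (1/1)·ln(1.122) = 0.1154.
ζ = δ/√(4π² + δ²) = 0.1154/√(39.48 + 0.0133) = 0.1154/6.284 = 0.01836.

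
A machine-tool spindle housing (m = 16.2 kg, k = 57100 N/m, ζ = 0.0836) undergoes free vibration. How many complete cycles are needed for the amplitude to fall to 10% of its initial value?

5 cycles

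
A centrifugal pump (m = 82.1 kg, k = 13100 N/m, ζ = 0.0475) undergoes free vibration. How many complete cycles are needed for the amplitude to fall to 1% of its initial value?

Logarithmic decrement δ = 2πζ/√(1 − ζ²) = 2π × 0.04750/√(1 − 0.00226) = 0.2988.
x_n/x₀ = e^(−nδ) ≤ 0.01; take ln: n ≥ ln(1/0.01)/δ = 4.605/0.2988 = 15.41.
So 16 complete cycles are required.

16 cycles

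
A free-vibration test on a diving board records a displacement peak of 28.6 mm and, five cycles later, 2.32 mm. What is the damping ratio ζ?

0.0797

Logarithmic decrement δ = (1/n)·ln(x₀/x_n) = (1/5)·ln(28.6/2.32) = (1/5)·ln(12.33) = 0.5024.
ζ = δ/√(4π² + δ²) = 0.5024/√(39.48 + 0.252) = 0.5024/6.303 = 0.07970.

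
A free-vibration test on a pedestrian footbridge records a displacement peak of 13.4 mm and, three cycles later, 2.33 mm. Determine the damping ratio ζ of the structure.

Logarithmic decrement δ = (1/n)·ln(x₀/x_n) = (1/3)·ln(13.4/2.33) = (1/3)·ln(5.751) = 0.5831.
ζ = δ/√(4π² + δ²) = 0.5831/√(39.48 + 0.340) = 0.5831/6.310 = 0.09241.

0.0924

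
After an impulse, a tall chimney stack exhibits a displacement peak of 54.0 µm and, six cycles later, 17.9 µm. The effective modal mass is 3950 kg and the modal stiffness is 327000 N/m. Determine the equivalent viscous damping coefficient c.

2100 N·s/m

Logarithmic decrement δ = (1/n)·ln(x₀/x_n) = (1/6)·ln(54.0/17.9) = (1/6)·ln(3.017) = 0.1840.
ζ = δ/√(4π² + δ²) = 0.1840/√(39.48 + 0.0339) = 0.1840/6.286 = 0.02928.
c = ζ · 2√(km) = 0.02928 × 2√(327000 × 3950) = 0.02928 × 71880 = 2104 N·s/m.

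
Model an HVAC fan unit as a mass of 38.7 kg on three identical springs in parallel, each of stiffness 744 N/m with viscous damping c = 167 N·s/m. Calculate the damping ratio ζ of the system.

0.284

Parallel springs add: k_eq = 3 × 744 = 2232 N/m.
ω_n = √(k_eq/m) = √(2232/38.7) = 7.594 rad/s.
Critical damping c_c = 2√(k_eq·m) = 2√(2232 × 38.7) = 587.8 N·s/m, so ζ = c/c_c = 167/587.8 = 0.2841.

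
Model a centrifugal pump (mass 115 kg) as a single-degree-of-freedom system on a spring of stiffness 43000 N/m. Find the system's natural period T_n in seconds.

0.325 s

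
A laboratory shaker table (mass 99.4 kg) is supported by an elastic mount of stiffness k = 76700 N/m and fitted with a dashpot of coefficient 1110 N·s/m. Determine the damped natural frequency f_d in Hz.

4.33 Hz

ω_n = √(k/m) = √(76700/99.4) = 27.78 rad/s.
Critical damping c_c = 2√(k·m) = 2√(76700 × 99.4) = 5522 N·s/m, so ζ = c/c_c = 1110/5522 = 0.2010.
ω_d = ω_n√(1 − ζ²) = 27.78 × √(1 − 0.0404) = 27.21 rad/s.
f_d = ω_d/(2π) = 4.331 Hz.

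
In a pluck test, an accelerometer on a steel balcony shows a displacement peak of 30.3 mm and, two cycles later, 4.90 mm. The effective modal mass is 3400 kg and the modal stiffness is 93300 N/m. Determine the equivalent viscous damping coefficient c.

Logarithmic decrement δ = (1/n)·ln(x₀/x_n) = (1/2)·ln(30.3/4.90) = (1/2)·ln(6.184) = 0.9110.
ζ = δ/√(4π² + δ²) = 0.9110/√(39.48 + 0.830) = 0.9110/6.349 = 0.1435.
c = ζ · 2√(km) = 0.1435 × 2√(93300 × 3400) = 0.1435 × 35620 = 5111 N·s/m.

5110 N·s/m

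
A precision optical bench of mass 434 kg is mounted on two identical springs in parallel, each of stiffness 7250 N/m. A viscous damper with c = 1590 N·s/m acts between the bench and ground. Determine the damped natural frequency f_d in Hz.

0.873 Hz

Parallel springs add: k_eq = 2 × 7250 = 14500 N/m.
ω_n = √(k_eq/m) = √(14500/434) = 5.780 rad/s.
Critical damping c_c = 2√(k_eq·m) = 2√(14500 × 434) = 5017 N·s/m, so ζ = c/c_c = 1590/5017 = 0.3169.
ω_d = ω_n√(1 − ζ²) = 5.780 × √(1 − 0.100) = 5.482 rad/s.
f_d = ω_d/(2π) = 0.8725 Hz.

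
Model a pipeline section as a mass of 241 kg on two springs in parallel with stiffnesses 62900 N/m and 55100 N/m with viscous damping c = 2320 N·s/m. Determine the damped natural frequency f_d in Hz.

3.44 Hz

Parallel springs add: k_eq = 62900 + 55100 = 118000 N/m.
ω_n = √(k_eq/m) = √(118000/241) = 22.13 rad/s.
Critical damping c_c = 2√(k_eq·m) = 2√(118000 × 241) = 10670 N·s/m, so ζ = c/c_c = 2320/10670 = 0.2175.
ω_d = ω_n√(1 − ζ²) = 22.13 × √(1 − 0.0473) = 21.60 rad/s.
f_d = ω_d/(2π) = 3.437 Hz.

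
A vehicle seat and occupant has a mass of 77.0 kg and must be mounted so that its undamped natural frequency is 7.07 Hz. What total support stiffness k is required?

ω_n = 2πf_n = 2π × 7.07 = 44.42 rad/s.
k = m·ω_n² = 77.0 × 44.42² = 77.0 × 1973 = 151900 N/m.

152000 N/m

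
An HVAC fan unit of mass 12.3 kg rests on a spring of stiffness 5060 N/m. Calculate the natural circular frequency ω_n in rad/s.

ω_n = √(k/m) = √(5060/12.3) = √411.4 = 20.28 rad/s.

20.3 rad/s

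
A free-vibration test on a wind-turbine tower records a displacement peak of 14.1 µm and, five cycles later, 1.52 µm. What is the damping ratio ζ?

Logarithmic decrement δ = (1/n)·ln(x₀/x_n) = (1/5)·ln(14.1/1.52) = (1/5)·ln(9.276) = 0.4455.
ζ = δ/√(4π² + δ²) = 0.4455/√(39.48 + 0.198) = 0.4455/6.299 = 0.07072.

0.0707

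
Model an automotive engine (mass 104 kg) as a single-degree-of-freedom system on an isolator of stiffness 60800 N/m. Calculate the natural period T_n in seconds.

ω_n = √(k/m) = √(60800/104) = √584.6 = 24.18 rad/s.
T_n = 2π/ω_n = 6.283/24.18 = 0.2599 s.

0.260 s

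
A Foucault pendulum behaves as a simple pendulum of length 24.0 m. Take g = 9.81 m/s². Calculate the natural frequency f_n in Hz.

For a simple pendulum ω_n = √(g/L) = √(9.81/24.0) = √0.4088 = 0.6393 rad/s.
f_n = ω_n/(2π) = 0.6393/6.283 = 0.1018 Hz.

0.102 Hz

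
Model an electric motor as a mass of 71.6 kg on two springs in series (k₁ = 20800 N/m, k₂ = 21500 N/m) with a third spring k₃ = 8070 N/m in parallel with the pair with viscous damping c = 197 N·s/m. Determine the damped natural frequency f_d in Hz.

2.56 Hz

Series pair: k_s = k₁k₂/(k₁+k₂) = (20800)(21500)/(20800 + 21500) = 10570 N/m. In parallel with k₃: k_eq = 10570 + 8070 = 18640 N/m.
ω_n = √(k_eq/m) = √(18640/71.6) = 16.14 rad/s.
Critical damping c_c = 2√(k_eq·m) = 2√(18640 × 71.6) = 2311 N·s/m, so ζ = c/c_c = 197/2311 = 0.08526.
ω_d = ω_n√(1 − ζ²) = 16.14 × √(1 − 0.00727) = 16.08 rad/s.
f_d = ω_d/(2π) = 2.559 Hz.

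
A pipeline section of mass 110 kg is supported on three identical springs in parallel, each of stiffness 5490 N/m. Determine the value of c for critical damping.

2690 N·s/m

Parallel springs add: k_eq = 3 × 5490 = 16470 N/m.
c_c = 2√(k_eq·m) = 2√(16470 × 110) = 2 × 1346 = 2692 N·s/m.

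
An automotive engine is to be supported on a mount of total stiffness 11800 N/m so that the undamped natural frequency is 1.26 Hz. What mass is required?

ω_n = 2πf_n = 2π × 1.26 = 7.917 rad/s.
m = k/ω_n² = 11800/7.917² = 11800/62.68 = 188.3 kg.

188 kg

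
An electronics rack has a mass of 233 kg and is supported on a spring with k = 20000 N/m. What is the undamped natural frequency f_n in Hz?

1.47 Hz

ω_n = √(k/m) = √(20000/233) = √85.84 = 9.265 rad/s.
f_n = ω_n/(2π) = 9.265/6.283 = 1.475 Hz.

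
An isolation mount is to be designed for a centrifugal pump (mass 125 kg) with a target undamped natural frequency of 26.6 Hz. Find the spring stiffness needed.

ω_n = 2πf_n = 2π × 26.6 = 167.1 rad/s.
k = m·ω_n² = 125 × 167.1² = 125 × 27930 = 3492000 N/m.

3490000 N/m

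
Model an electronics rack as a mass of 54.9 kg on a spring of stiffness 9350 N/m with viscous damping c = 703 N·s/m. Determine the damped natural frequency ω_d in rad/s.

11.4 rad/s

ω_n = √(k/m) = √(9350/54.9) = 13.05 rad/s.
Critical damping c_c = 2√(k·m) = 2√(9350 × 54.9) = 1433 N·s/m, so ζ = c/c_c = 703/1433 = 0.4906.
ω_d = ω_n√(1 − ζ²) = 13.05 × √(1 − 0.241) = 11.37 rad/s.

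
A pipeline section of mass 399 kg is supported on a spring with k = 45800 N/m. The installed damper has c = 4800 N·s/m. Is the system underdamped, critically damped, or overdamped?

c_c = 2√(k·m) = 8550 N·s/m; ζ = c/c_c = 4800/8550 = 0.561.
Since ζ < 1 the system is underdamped.

underdamped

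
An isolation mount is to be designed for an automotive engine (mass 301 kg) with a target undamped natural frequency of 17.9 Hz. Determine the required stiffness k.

ω_n = 2πf_n = 2π × 17.9 = 112.5 rad/s.
k = m·ω_n² = 301 × 112.5² = 301 × 12650 = 3807000 N/m.

3810000 N/m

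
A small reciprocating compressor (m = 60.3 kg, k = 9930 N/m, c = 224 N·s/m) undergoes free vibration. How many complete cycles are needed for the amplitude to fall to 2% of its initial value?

5 cycles

ζ = c/(2√(km)) = 224/(2√(9930 × 60.3)) = 224/1548 = 0.1447.
Logarithmic decrement δ = 2πζ/√(1 − ζ²) = 2π × 0.1447/√(1 − 0.0209) = 0.9191.
x_n/x₀ = e^(−nδ) ≤ 0.02; take ln: n ≥ ln(1/0.02)/δ = 3.912/0.9191 = 4.256.
So 5 complete cycles are required.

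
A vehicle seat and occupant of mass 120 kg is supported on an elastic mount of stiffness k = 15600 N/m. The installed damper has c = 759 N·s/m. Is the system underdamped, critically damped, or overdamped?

underdamped

c_c = 2√(k·m) = 2736 N·s/m; ζ = c/c_c = 759/2736 = 0.277.
Since ζ < 1 the system is underdamped.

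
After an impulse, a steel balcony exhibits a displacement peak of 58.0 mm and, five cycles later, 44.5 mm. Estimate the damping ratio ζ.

0.00843

Logarithmic decrement δ = (1/n)·ln(x₀/x_n) = (1/5)·ln(58.0/44.5) = (1/5)·ln(1.303) = 0.05299.
ζ = δ/√(4π² + δ²) = 0.05299/√(39.48 + 0.00281) = 0.05299/6.283 = 0.008433.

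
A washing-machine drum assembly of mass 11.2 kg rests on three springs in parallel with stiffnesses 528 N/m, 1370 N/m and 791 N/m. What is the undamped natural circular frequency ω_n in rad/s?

15.5 rad/s

Parallel springs add: k_eq = 528 + 1370 + 791 = 2689 N/m.
ω_n = √(k_eq/m) = √(2689/11.2) = √240.1 = 15.49 rad/s.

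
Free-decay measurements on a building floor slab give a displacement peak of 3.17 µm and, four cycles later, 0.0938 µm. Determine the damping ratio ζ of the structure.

Logarithmic decrement δ = (1/n)·ln(x₀/x_n) = (1/4)·ln(3.17/0.0938) = (1/4)·ln(33.80) = 0.8801.
ζ = δ/√(4π² + δ²) = 0.8801/√(39.48 + 0.775) = 0.8801/6.345 = 0.1387.

0.139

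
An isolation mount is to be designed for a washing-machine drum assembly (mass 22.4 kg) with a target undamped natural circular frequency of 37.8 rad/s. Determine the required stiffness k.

k = m·ω_n² = 22.4 × 37.80² = 22.4 × 1429 = 32010 N/m.

32000 N/m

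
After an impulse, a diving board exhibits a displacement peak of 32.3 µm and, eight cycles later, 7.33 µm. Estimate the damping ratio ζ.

0.0295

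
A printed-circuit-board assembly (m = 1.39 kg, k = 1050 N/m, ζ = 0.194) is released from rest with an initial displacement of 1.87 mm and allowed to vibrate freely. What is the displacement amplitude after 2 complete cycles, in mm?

0.156 mm

Logarithmic decrement δ = 2πζ/√(1 − ζ²) = 2π × 0.1940/√(1 − 0.0376) = 1.243.
After n cycles, x_n/x₀ = e^(−nδ), so x_2 = 1.87 × e^(−2 × 1.243) = 1.87 × 0.08332 = 0.1558 mm.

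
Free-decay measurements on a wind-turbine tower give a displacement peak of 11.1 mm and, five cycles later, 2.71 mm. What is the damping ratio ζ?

Logarithmic decrement δ = (1/n)·ln(x₀/x_n) = (1/5)·ln(11.1/2.71) = (1/5)·ln(4.096) = 0.2820.
ζ = δ/√(4π² + δ²) = 0.2820/√(39.48 + 0.0795) = 0.2820/6.290 = 0.04484.

0.0448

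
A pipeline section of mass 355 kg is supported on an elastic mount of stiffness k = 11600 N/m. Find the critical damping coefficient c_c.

4060 N·s/m

c_c = 2√(k·m) = 2√(11600 × 355) = 2 × 2029 = 4059 N·s/m.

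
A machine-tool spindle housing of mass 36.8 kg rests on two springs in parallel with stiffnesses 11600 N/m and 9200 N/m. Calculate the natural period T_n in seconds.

0.264 s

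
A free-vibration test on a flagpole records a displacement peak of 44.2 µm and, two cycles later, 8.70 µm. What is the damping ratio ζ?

Logarithmic decrement δ = (1/n)·ln(x₀/x_n) = (1/2)·ln(44.2/8.70) = (1/2)·ln(5.080) = 0.8127.
ζ = δ/√(4π² + δ²) = 0.8127/√(39.48 + 0.660) = 0.8127/6.336 = 0.1283.

0.128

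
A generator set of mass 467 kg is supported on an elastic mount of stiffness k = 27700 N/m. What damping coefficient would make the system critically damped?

7190 N·s/m

c_c = 2√(k·m) = 2√(27700 × 467) = 2 × 3597 = 7193 N·s/m.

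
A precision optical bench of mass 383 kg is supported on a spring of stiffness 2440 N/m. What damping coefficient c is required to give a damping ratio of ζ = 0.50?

967 N·s/m

c_c = 2√(k·m) = 2√(2440 × 383) = 1933 N·s/m.
c = ζ·c_c = 0.50 × 1933 = 966.7 N·s/m.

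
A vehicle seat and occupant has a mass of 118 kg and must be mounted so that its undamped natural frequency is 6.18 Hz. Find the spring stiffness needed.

ω_n = 2πf_n = 2π × 6.18 = 38.83 rad/s.
k = m·ω_n² = 118 × 38.83² = 118 × 1508 = 177900 N/m.

178000 N/m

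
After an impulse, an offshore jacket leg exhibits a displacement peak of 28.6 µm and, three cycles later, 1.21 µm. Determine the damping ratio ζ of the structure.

0.165

Logarithmic decrement δ = (1/n)·ln(x₀/x_n) = (1/3)·ln(28.6/1.21) = (1/3)·ln(23.64) = 1.054.
ζ = δ/√(4π² + δ²) = 1.054/√(39.48 + 1.11) = 1.054/6.371 = 0.1655.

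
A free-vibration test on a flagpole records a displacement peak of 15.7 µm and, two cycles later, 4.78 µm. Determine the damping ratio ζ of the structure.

Logarithmic decrement δ = (1/n)·ln(x₀/x_n) = (1/2)·ln(15.7/4.78) = (1/2)·ln(3.285) = 0.5946.
ζ = δ/√(4π² + δ²) = 0.5946/√(39.48 + 0.354) = 0.5946/6.311 = 0.09421.

0.0942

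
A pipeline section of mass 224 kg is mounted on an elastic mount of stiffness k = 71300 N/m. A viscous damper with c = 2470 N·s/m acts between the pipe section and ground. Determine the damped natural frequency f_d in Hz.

2.70 Hz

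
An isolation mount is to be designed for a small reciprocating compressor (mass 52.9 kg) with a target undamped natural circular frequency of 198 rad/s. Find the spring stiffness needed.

2070000 N/m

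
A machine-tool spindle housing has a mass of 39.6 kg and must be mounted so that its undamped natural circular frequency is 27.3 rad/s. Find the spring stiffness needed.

29500 N/m

k = m·ω_n² = 39.6 × 27.30² = 39.6 × 745.3 = 29510 N/m.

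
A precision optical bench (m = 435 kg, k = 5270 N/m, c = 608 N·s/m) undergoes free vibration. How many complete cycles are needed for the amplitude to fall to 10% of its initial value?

2 cycles

ζ = c/(2√(km)) = 608/(2√(5270 × 435)) = 608/3028 = 0.2008.
Logarithmic decrement δ = 2πζ/√(1 − ζ²) = 2π × 0.2008/√(1 − 0.0403) = 1.288.
x_n/x₀ = e^(−nδ) ≤ 0.1; take ln: n ≥ ln(1/0.1)/δ = 2.303/1.288 = 1.788.
So 2 complete cycles are required.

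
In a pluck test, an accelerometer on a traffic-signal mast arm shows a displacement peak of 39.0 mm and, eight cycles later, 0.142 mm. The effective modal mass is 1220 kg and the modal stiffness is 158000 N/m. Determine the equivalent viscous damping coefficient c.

3080 N·s/m

Logarithmic decrement δ = (1/n)·ln(x₀/x_n) = (1/8)·ln(39.0/0.142) = (1/8)·ln(274.6) = 0.7019.
ζ = δ/√(4π² + δ²) = 0.7019/√(39.48 + 0.493) = 0.7019/6.322 = 0.1110.
c = ζ · 2√(km) = 0.1110 × 2√(158000 × 1220) = 0.1110 × 27770 = 3083 N·s/m.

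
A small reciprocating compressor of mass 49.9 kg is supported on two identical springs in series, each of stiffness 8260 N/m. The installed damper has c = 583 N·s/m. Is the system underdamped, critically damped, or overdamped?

Series springs: 1/k_eq = 2/8260, so k_eq = 8260/2 = 4130 N/m.
c_c = 2√(k_eq·m) = 907.9 N·s/m; ζ = c/c_c = 583/907.9 = 0.642.
Since ζ < 1 the system is underdamped.

underdamped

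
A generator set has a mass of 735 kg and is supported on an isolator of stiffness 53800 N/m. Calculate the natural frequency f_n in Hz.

ω_n = √(k/m) = √(53800/735) = √73.20 = 8.556 rad/s.
f_n = ω_n/(2π) = 8.556/6.283 = 1.362 Hz.

1.36 Hz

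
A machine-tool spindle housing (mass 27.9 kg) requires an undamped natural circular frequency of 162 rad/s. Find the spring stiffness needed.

k = m·ω_n² = 27.9 × 162.0² = 27.9 × 26240 = 732200 N/m.

732000 N/m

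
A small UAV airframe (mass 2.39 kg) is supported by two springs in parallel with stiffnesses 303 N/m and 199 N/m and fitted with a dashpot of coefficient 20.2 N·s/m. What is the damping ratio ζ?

Parallel springs add: k_eq = 303 + 199 = 502.0 N/m.
ω_n = √(k_eq/m) = √(502.0/2.39) = 14.49 rad/s.
Critical damping c_c = 2√(k_eq·m) = 2√(502.0 × 2.39) = 69.28 N·s/m, so ζ = c/c_c = 20.2/69.28 = 0.2916.

0.292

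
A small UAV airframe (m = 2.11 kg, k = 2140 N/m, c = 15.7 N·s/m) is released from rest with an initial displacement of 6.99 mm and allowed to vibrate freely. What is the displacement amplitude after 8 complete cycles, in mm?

0.0189 mm

ζ = c/(2√(km)) = 15.7/(2√(2140 × 2.11)) = 15.7/134.4 = 0.1168.
Logarithmic decrement δ = 2πζ/√(1 − ζ²) = 2π × 0.1168/√(1 − 0.0136) = 0.7391.
After n cycles, x_n/x₀ = e^(−nδ), so x_8 = 6.99 × e^(−8 × 0.7391) = 6.99 × 0.002705 = 0.01891 mm.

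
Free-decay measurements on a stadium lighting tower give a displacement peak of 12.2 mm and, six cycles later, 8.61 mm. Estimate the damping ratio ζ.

0.00924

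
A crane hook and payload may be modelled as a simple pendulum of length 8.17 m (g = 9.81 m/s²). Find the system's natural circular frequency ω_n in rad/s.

1.10 rad/s

For a simple pendulum ω_n = √(g/L) = √(9.81/8.17) = √1.201 = 1.096 rad/s.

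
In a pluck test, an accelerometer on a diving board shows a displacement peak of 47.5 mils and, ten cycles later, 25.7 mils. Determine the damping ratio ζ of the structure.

Logarithmic decrement δ = (1/n)·ln(x₀/x_n) = (1/10)·ln(47.5/25.7) = (1/10)·ln(1.848) = 0.06142.
ζ = δ/√(4π² + δ²) = 0.06142/√(39.48 + 0.00377) = 0.06142/6.283 = 0.009775.

0.00978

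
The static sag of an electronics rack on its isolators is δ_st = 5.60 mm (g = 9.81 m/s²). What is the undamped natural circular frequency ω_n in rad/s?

41.9 rad/s

ω_n = √(g/δ_st) = √(9.81/0.00560) = √1752 = 41.85 rad/s.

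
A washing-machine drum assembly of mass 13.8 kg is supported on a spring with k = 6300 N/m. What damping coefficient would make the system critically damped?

590 N·s/m

c_c = 2√(k·m) = 2√(6300 × 13.8) = 2 × 294.9 = 589.7 N·s/m.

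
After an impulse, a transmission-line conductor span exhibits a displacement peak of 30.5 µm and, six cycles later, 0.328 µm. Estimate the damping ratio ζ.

Logarithmic decrement δ = (1/n)·ln(x₀/x_n) = (1/6)·ln(30.5/0.328) = (1/6)·ln(92.99) = 0.7554.
ζ = δ/√(4π² + δ²) = 0.7554/√(39.48 + 0.571) = 0.7554/6.328 = 0.1194.

0.119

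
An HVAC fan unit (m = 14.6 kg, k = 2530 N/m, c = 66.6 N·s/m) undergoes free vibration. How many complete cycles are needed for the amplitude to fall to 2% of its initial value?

ζ = c/(2√(km)) = 66.6/(2√(2530 × 14.6)) = 66.6/384.4 = 0.1733.
Logarithmic decrement δ = 2πζ/√(1 − ζ²) = 2π × 0.1733/√(1 − 0.0300) = 1.105.
x_n/x₀ = e^(−nδ) ≤ 0.02; take ln: n ≥ ln(1/0.02)/δ = 3.912/1.105 = 3.539.
So 4 complete cycles are required.

4 cycles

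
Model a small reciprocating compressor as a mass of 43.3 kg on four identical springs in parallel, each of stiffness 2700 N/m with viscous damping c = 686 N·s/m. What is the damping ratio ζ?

Parallel springs add: k_eq = 4 × 2700 = 10800 N/m.
ω_n = √(k_eq/m) = √(10800/43.3) = 15.79 rad/s.
Critical damping c_c = 2√(k_eq·m) = 2√(10800 × 43.3) = 1368 N·s/m, so ζ = c/c_c = 686/1368 = 0.5016.

0.502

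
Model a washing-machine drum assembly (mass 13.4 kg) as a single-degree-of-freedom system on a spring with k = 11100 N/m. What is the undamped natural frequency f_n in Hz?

ω_n = √(k/m) = √(11100/13.4) = √828.4 = 28.78 rad/s.
f_n = ω_n/(2π) = 28.78/6.283 = 4.581 Hz.

4.58 Hz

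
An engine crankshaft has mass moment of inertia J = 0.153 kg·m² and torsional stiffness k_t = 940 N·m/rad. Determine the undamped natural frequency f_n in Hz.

ω_n = √(k_t/J) = √(940/0.153) = √6144 = 78.38 rad/s.
f_n = ω_n/(2π) = 78.38/6.283 = 12.47 Hz.

12.5 Hz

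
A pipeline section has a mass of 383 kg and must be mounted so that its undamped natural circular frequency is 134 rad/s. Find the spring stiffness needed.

6880000 N/m

k = m·ω_n² = 383 × 134.0² = 383 × 17960 = 6877000 N/m.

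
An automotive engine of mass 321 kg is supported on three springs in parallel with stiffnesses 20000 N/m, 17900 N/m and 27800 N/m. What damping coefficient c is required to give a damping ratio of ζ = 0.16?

Parallel springs add: k_eq = 20000 + 17900 + 27800 = 65700 N/m.
c_c = 2√(k_eq·m) = 2√(65700 × 321) = 9185 N·s/m.
c = ζ·c_c = 0.16 × 9185 = 1470 N·s/m.

1470 N·s/m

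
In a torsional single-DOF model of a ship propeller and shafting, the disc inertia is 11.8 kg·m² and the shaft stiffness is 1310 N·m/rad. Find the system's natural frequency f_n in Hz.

1.68 Hz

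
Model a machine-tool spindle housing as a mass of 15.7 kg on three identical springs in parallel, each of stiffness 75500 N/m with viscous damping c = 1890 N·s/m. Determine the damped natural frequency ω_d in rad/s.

104 rad/s

Parallel springs add: k_eq = 3 × 75500 = 226500 N/m.
ω_n = √(k_eq/m) = √(226500/15.7) = 120.1 rad/s.
Critical damping c_c = 2√(k_eq·m) = 2√(226500 × 15.7) = 3771 N·s/m, so ζ = c/c_c = 1890/3771 = 0.5011.
ω_d = ω_n√(1 − ζ²) = 120.1 × √(1 − 0.251) = 103.9 rad/s.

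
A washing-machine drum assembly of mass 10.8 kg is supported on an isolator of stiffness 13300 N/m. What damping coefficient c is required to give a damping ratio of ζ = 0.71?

c_c = 2√(k·m) = 2√(13300 × 10.8) = 758.0 N·s/m.
c = ζ·c_c = 0.71 × 758.0 = 538.2 N·s/m.

538 N·s/m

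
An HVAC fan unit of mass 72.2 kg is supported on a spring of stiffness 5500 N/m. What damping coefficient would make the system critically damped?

1260 N·s/m

c_c = 2√(k·m) = 2√(5500 × 72.2) = 2 × 630.2 = 1260 N·s/m.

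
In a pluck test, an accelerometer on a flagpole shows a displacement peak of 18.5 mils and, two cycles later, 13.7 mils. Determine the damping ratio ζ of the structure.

Logarithmic decrement δ = (1/n)·ln(x₀/x_n) = (1/2)·ln(18.5/13.7) = (1/2)·ln(1.350) = 0.1502.
ζ = δ/√(4π² + δ²) = 0.1502/√(39.48 + 0.0226) = 0.1502/6.285 = 0.02390.

0.0239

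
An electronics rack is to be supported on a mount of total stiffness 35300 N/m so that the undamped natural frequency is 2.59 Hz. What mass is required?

133 kg

ω_n = 2πf_n = 2π × 2.59 = 16.27 rad/s.
m = k/ω_n² = 35300/16.27² = 35300/264.8 = 133.3 kg.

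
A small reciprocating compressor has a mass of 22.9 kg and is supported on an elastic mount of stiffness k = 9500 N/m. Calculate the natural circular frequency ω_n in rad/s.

20.4 rad/s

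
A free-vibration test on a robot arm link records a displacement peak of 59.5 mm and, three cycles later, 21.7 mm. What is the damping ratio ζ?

0.0534

Logarithmic decrement δ = (1/n)·ln(x₀/x_n) = (1/3)·ln(59.5/21.7) = (1/3)·ln(2.742) = 0.3362.
ζ = δ/√(4π² + δ²) = 0.3362/√(39.48 + 0.113) = 0.3362/6.292 = 0.05343.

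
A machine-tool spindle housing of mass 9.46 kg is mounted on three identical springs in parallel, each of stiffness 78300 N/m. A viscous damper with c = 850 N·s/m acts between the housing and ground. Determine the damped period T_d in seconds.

Parallel springs add: k_eq = 3 × 78300 = 234900 N/m.
ω_n = √(k_eq/m) = √(234900/9.46) = 157.6 rad/s.
Critical damping c_c = 2√(k_eq·m) = 2√(234900 × 9.46) = 2981 N·s/m, so ζ = c/c_c = 850/2981 = 0.2851.
ω_d = ω_n√(1 − ζ²) = 157.6 × √(1 − 0.0813) = 151.0 rad/s.
T_d = 2π/ω_d = 0.04160 s.

0.0416 s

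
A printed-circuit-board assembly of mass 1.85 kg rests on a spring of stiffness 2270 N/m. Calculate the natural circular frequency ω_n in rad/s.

ω_n = √(k/m) = √(2270/1.85) = √1227 = 35.03 rad/s.

35.0 rad/s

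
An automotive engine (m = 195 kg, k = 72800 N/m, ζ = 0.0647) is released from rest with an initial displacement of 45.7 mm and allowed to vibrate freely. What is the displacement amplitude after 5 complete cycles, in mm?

5.96 mm

Logarithmic decrement δ = 2πζ/√(1 − ζ²) = 2π × 0.06470/√(1 − 0.00419) = 0.4074.
After n cycles, x_n/x₀ = e^(−nδ), so x_5 = 45.7 × e^(−5 × 0.4074) = 45.7 × 0.1304 = 5.961 mm.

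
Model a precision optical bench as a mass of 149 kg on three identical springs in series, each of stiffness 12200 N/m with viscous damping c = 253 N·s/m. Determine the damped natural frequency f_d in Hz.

Series springs: 1/k_eq = 3/12200, so k_eq = 12200/3 = 4067 N/m.
ω_n = √(k_eq/m) = √(4067/149) = 5.224 rad/s.
Critical damping c_c = 2√(k_eq·m) = 2√(4067 × 149) = 1557 N·s/m, so ζ = c/c_c = 253/1557 = 0.1625.
ω_d = ω_n√(1 − ζ²) = 5.224 × √(1 − 0.0264) = 5.155 rad/s.
f_d = ω_d/(2π) = 0.8204 Hz.

0.820 Hz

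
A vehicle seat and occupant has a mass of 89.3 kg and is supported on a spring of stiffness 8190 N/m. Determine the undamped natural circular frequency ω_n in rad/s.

9.58 rad/s

ω_n = √(k/m) = √(8190/89.3) = √91.71 = 9.577 rad/s.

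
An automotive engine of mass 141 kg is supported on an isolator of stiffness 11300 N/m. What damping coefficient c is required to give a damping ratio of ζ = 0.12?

303 N·s/m

c_c = 2√(k·m) = 2√(11300 × 141) = 2525 N·s/m.
c = ζ·c_c = 0.12 × 2525 = 302.9 N·s/m.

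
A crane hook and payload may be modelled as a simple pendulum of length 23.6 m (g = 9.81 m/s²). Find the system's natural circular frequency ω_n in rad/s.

For a simple pendulum ω_n = √(g/L) = √(9.81/23.6) = √0.4157 = 0.6447 rad/s.

0.645 rad/s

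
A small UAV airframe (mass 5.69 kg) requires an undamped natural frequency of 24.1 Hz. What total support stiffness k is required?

130000 N/m

ω_n = 2πf_n = 2π × 24.1 = 151.4 rad/s.
k = m·ω_n² = 5.69 × 151.4² = 5.69 × 22930 = 130500 N/m.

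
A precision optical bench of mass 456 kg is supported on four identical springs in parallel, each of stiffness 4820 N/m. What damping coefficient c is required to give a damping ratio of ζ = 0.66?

3910 N·s/m

Parallel springs add: k_eq = 4 × 4820 = 19280 N/m.
c_c = 2√(k_eq·m) = 2√(19280 × 456) = 5930 N·s/m.
c = ζ·c_c = 0.66 × 5930 = 3914 N·s/m.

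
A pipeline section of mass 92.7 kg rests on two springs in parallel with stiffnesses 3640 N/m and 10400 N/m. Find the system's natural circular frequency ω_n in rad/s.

Parallel springs add: k_eq = 3640 + 10400 = 14040 N/m.
ω_n = √(k_eq/m) = √(14040/92.7) = √151.5 = 12.31 rad/s.

12.3 rad/s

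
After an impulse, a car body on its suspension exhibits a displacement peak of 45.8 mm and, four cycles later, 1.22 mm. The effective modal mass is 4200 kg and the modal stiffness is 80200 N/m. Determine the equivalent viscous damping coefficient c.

Logarithmic decrement δ = (1/n)·ln(x₀/x_n) = (1/4)·ln(45.8/1.22) = (1/4)·ln(37.54) = 0.9064.
ζ = δ/√(4π² + δ²) = 0.9064/√(39.48 + 0.821) = 0.9064/6.348 = 0.1428.
c = ζ · 2√(km) = 0.1428 × 2√(80200 × 4200) = 0.1428 × 36710 = 5241 N·s/m.

5240 N·s/m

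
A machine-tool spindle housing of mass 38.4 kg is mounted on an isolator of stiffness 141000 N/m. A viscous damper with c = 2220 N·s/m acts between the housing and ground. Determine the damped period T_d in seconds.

ω_n = √(k/m) = √(141000/38.4) = 60.60 rad/s.
Critical damping c_c = 2√(k·m) = 2√(141000 × 38.4) = 4654 N·s/m, so ζ = c/c_c = 2220/4654 = 0.4770.
ω_d = ω_n√(1 − ζ²) = 60.60 × √(1 − 0.228) = 53.26 rad/s.
T_d = 2π/ω_d = 0.1180 s.

0.118 s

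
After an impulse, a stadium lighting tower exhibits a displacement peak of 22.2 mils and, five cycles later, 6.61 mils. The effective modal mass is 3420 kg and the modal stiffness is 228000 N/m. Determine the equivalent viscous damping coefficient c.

Logarithmic decrement δ = (1/n)·ln(x₀/x_n) = (1/5)·ln(22.2/6.61) = (1/5)·ln(3.359) = 0.2423.
ζ = δ/√(4π² + δ²) = 0.2423/√(39.48 + 0.0587) = 0.2423/6.288 = 0.03853.
c = ζ · 2√(km) = 0.03853 × 2√(228000 × 3420) = 0.03853 × 55850 = 2152 N·s/m.

2150 N·s/m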